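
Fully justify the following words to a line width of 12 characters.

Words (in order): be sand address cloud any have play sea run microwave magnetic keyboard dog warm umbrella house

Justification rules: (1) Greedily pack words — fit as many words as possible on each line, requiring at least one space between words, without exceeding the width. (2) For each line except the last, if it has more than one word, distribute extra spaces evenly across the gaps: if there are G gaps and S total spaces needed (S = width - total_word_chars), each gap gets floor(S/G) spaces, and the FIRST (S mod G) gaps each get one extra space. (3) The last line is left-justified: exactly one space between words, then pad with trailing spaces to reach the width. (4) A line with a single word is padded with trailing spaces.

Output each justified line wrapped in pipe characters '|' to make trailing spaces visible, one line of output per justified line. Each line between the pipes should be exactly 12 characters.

Line 1: ['be', 'sand'] (min_width=7, slack=5)
Line 2: ['address'] (min_width=7, slack=5)
Line 3: ['cloud', 'any'] (min_width=9, slack=3)
Line 4: ['have', 'play'] (min_width=9, slack=3)
Line 5: ['sea', 'run'] (min_width=7, slack=5)
Line 6: ['microwave'] (min_width=9, slack=3)
Line 7: ['magnetic'] (min_width=8, slack=4)
Line 8: ['keyboard', 'dog'] (min_width=12, slack=0)
Line 9: ['warm'] (min_width=4, slack=8)
Line 10: ['umbrella'] (min_width=8, slack=4)
Line 11: ['house'] (min_width=5, slack=7)

Answer: |be      sand|
|address     |
|cloud    any|
|have    play|
|sea      run|
|microwave   |
|magnetic    |
|keyboard dog|
|warm        |
|umbrella    |
|house       |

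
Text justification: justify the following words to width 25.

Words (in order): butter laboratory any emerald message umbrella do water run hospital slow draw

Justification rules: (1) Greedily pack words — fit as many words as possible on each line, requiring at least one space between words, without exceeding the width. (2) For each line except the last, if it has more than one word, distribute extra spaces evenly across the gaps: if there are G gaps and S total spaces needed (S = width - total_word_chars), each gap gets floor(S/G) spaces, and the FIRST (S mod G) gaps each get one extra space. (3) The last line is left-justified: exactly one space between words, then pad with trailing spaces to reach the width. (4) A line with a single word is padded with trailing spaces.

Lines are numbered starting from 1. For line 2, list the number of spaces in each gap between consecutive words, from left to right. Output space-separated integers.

Line 1: ['butter', 'laboratory', 'any'] (min_width=21, slack=4)
Line 2: ['emerald', 'message', 'umbrella'] (min_width=24, slack=1)
Line 3: ['do', 'water', 'run', 'hospital'] (min_width=21, slack=4)
Line 4: ['slow', 'draw'] (min_width=9, slack=16)

Answer: 2 1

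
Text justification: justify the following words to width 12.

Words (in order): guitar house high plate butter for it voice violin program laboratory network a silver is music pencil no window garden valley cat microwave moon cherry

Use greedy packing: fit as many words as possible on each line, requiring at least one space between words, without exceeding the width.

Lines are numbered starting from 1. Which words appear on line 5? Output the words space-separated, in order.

Answer: violin

Derivation:
Line 1: ['guitar', 'house'] (min_width=12, slack=0)
Line 2: ['high', 'plate'] (min_width=10, slack=2)
Line 3: ['butter', 'for'] (min_width=10, slack=2)
Line 4: ['it', 'voice'] (min_width=8, slack=4)
Line 5: ['violin'] (min_width=6, slack=6)
Line 6: ['program'] (min_width=7, slack=5)
Line 7: ['laboratory'] (min_width=10, slack=2)
Line 8: ['network', 'a'] (min_width=9, slack=3)
Line 9: ['silver', 'is'] (min_width=9, slack=3)
Line 10: ['music', 'pencil'] (min_width=12, slack=0)
Line 11: ['no', 'window'] (min_width=9, slack=3)
Line 12: ['garden'] (min_width=6, slack=6)
Line 13: ['valley', 'cat'] (min_width=10, slack=2)
Line 14: ['microwave'] (min_width=9, slack=3)
Line 15: ['moon', 'cherry'] (min_width=11, slack=1)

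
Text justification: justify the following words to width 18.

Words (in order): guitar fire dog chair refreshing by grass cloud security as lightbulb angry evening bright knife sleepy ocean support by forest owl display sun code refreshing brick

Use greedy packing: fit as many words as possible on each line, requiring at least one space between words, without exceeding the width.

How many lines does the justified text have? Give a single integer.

Line 1: ['guitar', 'fire', 'dog'] (min_width=15, slack=3)
Line 2: ['chair', 'refreshing'] (min_width=16, slack=2)
Line 3: ['by', 'grass', 'cloud'] (min_width=14, slack=4)
Line 4: ['security', 'as'] (min_width=11, slack=7)
Line 5: ['lightbulb', 'angry'] (min_width=15, slack=3)
Line 6: ['evening', 'bright'] (min_width=14, slack=4)
Line 7: ['knife', 'sleepy', 'ocean'] (min_width=18, slack=0)
Line 8: ['support', 'by', 'forest'] (min_width=17, slack=1)
Line 9: ['owl', 'display', 'sun'] (min_width=15, slack=3)
Line 10: ['code', 'refreshing'] (min_width=15, slack=3)
Line 11: ['brick'] (min_width=5, slack=13)
Total lines: 11

Answer: 11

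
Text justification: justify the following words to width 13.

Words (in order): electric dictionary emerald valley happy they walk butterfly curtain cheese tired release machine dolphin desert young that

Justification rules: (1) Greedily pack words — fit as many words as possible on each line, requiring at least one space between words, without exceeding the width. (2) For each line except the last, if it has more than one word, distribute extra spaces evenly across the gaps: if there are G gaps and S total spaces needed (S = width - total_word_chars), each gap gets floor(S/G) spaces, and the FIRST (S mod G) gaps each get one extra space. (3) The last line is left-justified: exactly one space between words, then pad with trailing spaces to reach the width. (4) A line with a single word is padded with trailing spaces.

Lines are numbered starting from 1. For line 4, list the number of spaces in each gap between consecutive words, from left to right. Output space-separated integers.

Line 1: ['electric'] (min_width=8, slack=5)
Line 2: ['dictionary'] (min_width=10, slack=3)
Line 3: ['emerald'] (min_width=7, slack=6)
Line 4: ['valley', 'happy'] (min_width=12, slack=1)
Line 5: ['they', 'walk'] (min_width=9, slack=4)
Line 6: ['butterfly'] (min_width=9, slack=4)
Line 7: ['curtain'] (min_width=7, slack=6)
Line 8: ['cheese', 'tired'] (min_width=12, slack=1)
Line 9: ['release'] (min_width=7, slack=6)
Line 10: ['machine'] (min_width=7, slack=6)
Line 11: ['dolphin'] (min_width=7, slack=6)
Line 12: ['desert', 'young'] (min_width=12, slack=1)
Line 13: ['that'] (min_width=4, slack=9)

Answer: 2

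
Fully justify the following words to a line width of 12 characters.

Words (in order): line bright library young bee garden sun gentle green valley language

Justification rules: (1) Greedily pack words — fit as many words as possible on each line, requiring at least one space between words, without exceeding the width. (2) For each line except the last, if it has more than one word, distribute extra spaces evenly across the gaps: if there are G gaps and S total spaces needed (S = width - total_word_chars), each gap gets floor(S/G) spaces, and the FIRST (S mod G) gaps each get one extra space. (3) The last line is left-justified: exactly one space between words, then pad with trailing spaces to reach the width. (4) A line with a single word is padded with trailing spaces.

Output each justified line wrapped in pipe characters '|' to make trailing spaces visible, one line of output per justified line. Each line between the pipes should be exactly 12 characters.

Line 1: ['line', 'bright'] (min_width=11, slack=1)
Line 2: ['library'] (min_width=7, slack=5)
Line 3: ['young', 'bee'] (min_width=9, slack=3)
Line 4: ['garden', 'sun'] (min_width=10, slack=2)
Line 5: ['gentle', 'green'] (min_width=12, slack=0)
Line 6: ['valley'] (min_width=6, slack=6)
Line 7: ['language'] (min_width=8, slack=4)

Answer: |line  bright|
|library     |
|young    bee|
|garden   sun|
|gentle green|
|valley      |
|language    |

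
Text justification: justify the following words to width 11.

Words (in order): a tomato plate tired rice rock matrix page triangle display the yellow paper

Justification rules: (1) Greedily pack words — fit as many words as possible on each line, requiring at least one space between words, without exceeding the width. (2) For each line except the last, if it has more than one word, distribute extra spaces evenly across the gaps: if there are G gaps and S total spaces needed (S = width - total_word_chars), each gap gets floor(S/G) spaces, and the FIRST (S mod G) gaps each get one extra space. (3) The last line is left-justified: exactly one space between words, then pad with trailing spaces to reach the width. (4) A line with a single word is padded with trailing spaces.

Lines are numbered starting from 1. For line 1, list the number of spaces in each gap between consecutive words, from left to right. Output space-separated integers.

Answer: 4

Derivation:
Line 1: ['a', 'tomato'] (min_width=8, slack=3)
Line 2: ['plate', 'tired'] (min_width=11, slack=0)
Line 3: ['rice', 'rock'] (min_width=9, slack=2)
Line 4: ['matrix', 'page'] (min_width=11, slack=0)
Line 5: ['triangle'] (min_width=8, slack=3)
Line 6: ['display', 'the'] (min_width=11, slack=0)
Line 7: ['yellow'] (min_width=6, slack=5)
Line 8: ['paper'] (min_width=5, slack=6)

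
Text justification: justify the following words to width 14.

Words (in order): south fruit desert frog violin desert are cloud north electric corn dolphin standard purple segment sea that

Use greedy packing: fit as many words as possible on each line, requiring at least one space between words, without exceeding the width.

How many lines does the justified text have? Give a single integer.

Line 1: ['south', 'fruit'] (min_width=11, slack=3)
Line 2: ['desert', 'frog'] (min_width=11, slack=3)
Line 3: ['violin', 'desert'] (min_width=13, slack=1)
Line 4: ['are', 'cloud'] (min_width=9, slack=5)
Line 5: ['north', 'electric'] (min_width=14, slack=0)
Line 6: ['corn', 'dolphin'] (min_width=12, slack=2)
Line 7: ['standard'] (min_width=8, slack=6)
Line 8: ['purple', 'segment'] (min_width=14, slack=0)
Line 9: ['sea', 'that'] (min_width=8, slack=6)
Total lines: 9

Answer: 9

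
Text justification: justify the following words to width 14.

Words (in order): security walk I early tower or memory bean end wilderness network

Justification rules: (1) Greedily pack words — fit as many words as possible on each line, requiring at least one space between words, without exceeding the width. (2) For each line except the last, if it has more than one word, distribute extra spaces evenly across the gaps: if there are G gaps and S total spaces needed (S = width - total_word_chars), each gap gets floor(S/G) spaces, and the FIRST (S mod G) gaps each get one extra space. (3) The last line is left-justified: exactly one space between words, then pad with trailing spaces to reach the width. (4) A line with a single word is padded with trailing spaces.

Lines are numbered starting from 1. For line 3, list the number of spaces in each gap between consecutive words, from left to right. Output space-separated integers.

Line 1: ['security', 'walk'] (min_width=13, slack=1)
Line 2: ['I', 'early', 'tower'] (min_width=13, slack=1)
Line 3: ['or', 'memory', 'bean'] (min_width=14, slack=0)
Line 4: ['end', 'wilderness'] (min_width=14, slack=0)
Line 5: ['network'] (min_width=7, slack=7)

Answer: 1 1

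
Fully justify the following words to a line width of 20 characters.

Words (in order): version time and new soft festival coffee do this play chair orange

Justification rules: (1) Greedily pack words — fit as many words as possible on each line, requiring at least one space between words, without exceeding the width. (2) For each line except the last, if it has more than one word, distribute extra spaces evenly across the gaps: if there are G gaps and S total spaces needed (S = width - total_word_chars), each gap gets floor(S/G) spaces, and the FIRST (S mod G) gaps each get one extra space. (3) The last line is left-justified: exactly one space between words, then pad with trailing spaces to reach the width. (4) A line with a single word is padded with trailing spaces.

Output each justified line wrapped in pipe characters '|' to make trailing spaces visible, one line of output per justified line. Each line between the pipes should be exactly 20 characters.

Line 1: ['version', 'time', 'and', 'new'] (min_width=20, slack=0)
Line 2: ['soft', 'festival', 'coffee'] (min_width=20, slack=0)
Line 3: ['do', 'this', 'play', 'chair'] (min_width=18, slack=2)
Line 4: ['orange'] (min_width=6, slack=14)

Answer: |version time and new|
|soft festival coffee|
|do  this  play chair|
|orange              |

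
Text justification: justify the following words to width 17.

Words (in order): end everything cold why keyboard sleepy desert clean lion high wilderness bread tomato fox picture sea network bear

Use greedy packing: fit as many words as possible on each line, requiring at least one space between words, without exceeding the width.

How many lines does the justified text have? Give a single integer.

Answer: 8

Derivation:
Line 1: ['end', 'everything'] (min_width=14, slack=3)
Line 2: ['cold', 'why', 'keyboard'] (min_width=17, slack=0)
Line 3: ['sleepy', 'desert'] (min_width=13, slack=4)
Line 4: ['clean', 'lion', 'high'] (min_width=15, slack=2)
Line 5: ['wilderness', 'bread'] (min_width=16, slack=1)
Line 6: ['tomato', 'fox'] (min_width=10, slack=7)
Line 7: ['picture', 'sea'] (min_width=11, slack=6)
Line 8: ['network', 'bear'] (min_width=12, slack=5)
Total lines: 8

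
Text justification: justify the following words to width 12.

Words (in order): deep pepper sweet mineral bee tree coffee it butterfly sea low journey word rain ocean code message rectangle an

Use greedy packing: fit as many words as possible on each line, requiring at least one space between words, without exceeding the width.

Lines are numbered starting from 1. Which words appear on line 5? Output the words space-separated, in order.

Line 1: ['deep', 'pepper'] (min_width=11, slack=1)
Line 2: ['sweet'] (min_width=5, slack=7)
Line 3: ['mineral', 'bee'] (min_width=11, slack=1)
Line 4: ['tree', 'coffee'] (min_width=11, slack=1)
Line 5: ['it', 'butterfly'] (min_width=12, slack=0)
Line 6: ['sea', 'low'] (min_width=7, slack=5)
Line 7: ['journey', 'word'] (min_width=12, slack=0)
Line 8: ['rain', 'ocean'] (min_width=10, slack=2)
Line 9: ['code', 'message'] (min_width=12, slack=0)
Line 10: ['rectangle', 'an'] (min_width=12, slack=0)

Answer: it butterfly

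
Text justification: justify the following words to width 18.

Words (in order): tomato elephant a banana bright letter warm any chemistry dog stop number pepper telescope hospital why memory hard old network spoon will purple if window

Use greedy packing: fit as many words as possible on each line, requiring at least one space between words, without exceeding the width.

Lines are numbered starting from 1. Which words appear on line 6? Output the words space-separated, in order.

Line 1: ['tomato', 'elephant', 'a'] (min_width=17, slack=1)
Line 2: ['banana', 'bright'] (min_width=13, slack=5)
Line 3: ['letter', 'warm', 'any'] (min_width=15, slack=3)
Line 4: ['chemistry', 'dog', 'stop'] (min_width=18, slack=0)
Line 5: ['number', 'pepper'] (min_width=13, slack=5)
Line 6: ['telescope', 'hospital'] (min_width=18, slack=0)
Line 7: ['why', 'memory', 'hard'] (min_width=15, slack=3)
Line 8: ['old', 'network', 'spoon'] (min_width=17, slack=1)
Line 9: ['will', 'purple', 'if'] (min_width=14, slack=4)
Line 10: ['window'] (min_width=6, slack=12)

Answer: telescope hospital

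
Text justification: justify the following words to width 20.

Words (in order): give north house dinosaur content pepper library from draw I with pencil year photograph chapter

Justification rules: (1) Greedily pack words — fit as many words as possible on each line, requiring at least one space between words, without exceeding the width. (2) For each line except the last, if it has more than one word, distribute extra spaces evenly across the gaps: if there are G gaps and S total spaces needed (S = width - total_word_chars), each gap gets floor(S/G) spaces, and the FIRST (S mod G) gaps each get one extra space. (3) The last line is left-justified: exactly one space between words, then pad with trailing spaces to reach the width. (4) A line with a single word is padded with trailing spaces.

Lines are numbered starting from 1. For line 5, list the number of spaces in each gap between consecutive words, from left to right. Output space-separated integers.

Answer: 6

Derivation:
Line 1: ['give', 'north', 'house'] (min_width=16, slack=4)
Line 2: ['dinosaur', 'content'] (min_width=16, slack=4)
Line 3: ['pepper', 'library', 'from'] (min_width=19, slack=1)
Line 4: ['draw', 'I', 'with', 'pencil'] (min_width=18, slack=2)
Line 5: ['year', 'photograph'] (min_width=15, slack=5)
Line 6: ['chapter'] (min_width=7, slack=13)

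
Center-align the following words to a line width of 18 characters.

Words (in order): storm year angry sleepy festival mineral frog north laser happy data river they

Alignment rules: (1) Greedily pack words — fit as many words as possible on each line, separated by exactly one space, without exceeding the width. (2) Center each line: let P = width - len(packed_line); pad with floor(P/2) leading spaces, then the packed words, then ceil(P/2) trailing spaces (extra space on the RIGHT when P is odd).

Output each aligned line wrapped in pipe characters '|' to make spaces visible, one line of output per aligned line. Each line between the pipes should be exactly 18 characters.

Answer: | storm year angry |
| sleepy festival  |
|mineral frog north|
| laser happy data |
|    river they    |

Derivation:
Line 1: ['storm', 'year', 'angry'] (min_width=16, slack=2)
Line 2: ['sleepy', 'festival'] (min_width=15, slack=3)
Line 3: ['mineral', 'frog', 'north'] (min_width=18, slack=0)
Line 4: ['laser', 'happy', 'data'] (min_width=16, slack=2)
Line 5: ['river', 'they'] (min_width=10, slack=8)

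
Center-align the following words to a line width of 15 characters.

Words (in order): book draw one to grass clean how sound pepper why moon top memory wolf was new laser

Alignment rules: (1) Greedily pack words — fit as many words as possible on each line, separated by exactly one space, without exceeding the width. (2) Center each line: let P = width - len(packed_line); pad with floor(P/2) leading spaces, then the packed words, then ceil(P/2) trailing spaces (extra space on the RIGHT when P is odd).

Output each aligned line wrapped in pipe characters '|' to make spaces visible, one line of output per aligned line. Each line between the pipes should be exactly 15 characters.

Answer: | book draw one |
|to grass clean |
|   how sound   |
|pepper why moon|
|top memory wolf|
| was new laser |

Derivation:
Line 1: ['book', 'draw', 'one'] (min_width=13, slack=2)
Line 2: ['to', 'grass', 'clean'] (min_width=14, slack=1)
Line 3: ['how', 'sound'] (min_width=9, slack=6)
Line 4: ['pepper', 'why', 'moon'] (min_width=15, slack=0)
Line 5: ['top', 'memory', 'wolf'] (min_width=15, slack=0)
Line 6: ['was', 'new', 'laser'] (min_width=13, slack=2)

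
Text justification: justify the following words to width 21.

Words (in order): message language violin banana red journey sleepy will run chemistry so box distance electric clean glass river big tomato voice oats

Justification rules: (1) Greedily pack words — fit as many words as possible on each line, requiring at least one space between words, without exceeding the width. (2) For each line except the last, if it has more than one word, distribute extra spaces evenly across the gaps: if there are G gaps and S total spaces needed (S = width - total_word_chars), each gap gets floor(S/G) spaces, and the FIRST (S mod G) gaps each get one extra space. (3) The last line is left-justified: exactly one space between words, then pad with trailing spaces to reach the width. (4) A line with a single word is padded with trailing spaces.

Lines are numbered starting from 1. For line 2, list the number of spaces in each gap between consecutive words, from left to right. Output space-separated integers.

Answer: 3 3

Derivation:
Line 1: ['message', 'language'] (min_width=16, slack=5)
Line 2: ['violin', 'banana', 'red'] (min_width=17, slack=4)
Line 3: ['journey', 'sleepy', 'will'] (min_width=19, slack=2)
Line 4: ['run', 'chemistry', 'so', 'box'] (min_width=20, slack=1)
Line 5: ['distance', 'electric'] (min_width=17, slack=4)
Line 6: ['clean', 'glass', 'river', 'big'] (min_width=21, slack=0)
Line 7: ['tomato', 'voice', 'oats'] (min_width=17, slack=4)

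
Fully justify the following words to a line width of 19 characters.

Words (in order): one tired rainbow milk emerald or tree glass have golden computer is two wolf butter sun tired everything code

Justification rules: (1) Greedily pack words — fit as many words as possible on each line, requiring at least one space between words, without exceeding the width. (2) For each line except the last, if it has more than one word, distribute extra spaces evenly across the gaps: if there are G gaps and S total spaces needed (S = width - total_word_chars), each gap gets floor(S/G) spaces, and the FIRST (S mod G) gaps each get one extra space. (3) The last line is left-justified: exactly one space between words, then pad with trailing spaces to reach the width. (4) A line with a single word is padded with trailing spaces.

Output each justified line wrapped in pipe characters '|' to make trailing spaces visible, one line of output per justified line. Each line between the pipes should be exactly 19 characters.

Line 1: ['one', 'tired', 'rainbow'] (min_width=17, slack=2)
Line 2: ['milk', 'emerald', 'or'] (min_width=15, slack=4)
Line 3: ['tree', 'glass', 'have'] (min_width=15, slack=4)
Line 4: ['golden', 'computer', 'is'] (min_width=18, slack=1)
Line 5: ['two', 'wolf', 'butter', 'sun'] (min_width=19, slack=0)
Line 6: ['tired', 'everything'] (min_width=16, slack=3)
Line 7: ['code'] (min_width=4, slack=15)

Answer: |one  tired  rainbow|
|milk   emerald   or|
|tree   glass   have|
|golden  computer is|
|two wolf butter sun|
|tired    everything|
|code               |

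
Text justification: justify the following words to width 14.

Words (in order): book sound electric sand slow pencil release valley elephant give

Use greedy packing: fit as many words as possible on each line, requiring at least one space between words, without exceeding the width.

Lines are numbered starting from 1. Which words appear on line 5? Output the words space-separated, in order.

Line 1: ['book', 'sound'] (min_width=10, slack=4)
Line 2: ['electric', 'sand'] (min_width=13, slack=1)
Line 3: ['slow', 'pencil'] (min_width=11, slack=3)
Line 4: ['release', 'valley'] (min_width=14, slack=0)
Line 5: ['elephant', 'give'] (min_width=13, slack=1)

Answer: elephant give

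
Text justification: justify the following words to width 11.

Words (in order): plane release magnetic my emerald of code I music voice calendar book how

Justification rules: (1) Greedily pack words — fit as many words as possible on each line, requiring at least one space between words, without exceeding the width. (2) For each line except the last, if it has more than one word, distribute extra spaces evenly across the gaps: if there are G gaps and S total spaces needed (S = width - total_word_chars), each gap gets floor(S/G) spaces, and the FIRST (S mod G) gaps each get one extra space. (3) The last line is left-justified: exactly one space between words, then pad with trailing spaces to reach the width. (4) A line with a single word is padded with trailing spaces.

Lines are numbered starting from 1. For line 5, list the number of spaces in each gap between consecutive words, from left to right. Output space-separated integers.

Answer: 6

Derivation:
Line 1: ['plane'] (min_width=5, slack=6)
Line 2: ['release'] (min_width=7, slack=4)
Line 3: ['magnetic', 'my'] (min_width=11, slack=0)
Line 4: ['emerald', 'of'] (min_width=10, slack=1)
Line 5: ['code', 'I'] (min_width=6, slack=5)
Line 6: ['music', 'voice'] (min_width=11, slack=0)
Line 7: ['calendar'] (min_width=8, slack=3)
Line 8: ['book', 'how'] (min_width=8, slack=3)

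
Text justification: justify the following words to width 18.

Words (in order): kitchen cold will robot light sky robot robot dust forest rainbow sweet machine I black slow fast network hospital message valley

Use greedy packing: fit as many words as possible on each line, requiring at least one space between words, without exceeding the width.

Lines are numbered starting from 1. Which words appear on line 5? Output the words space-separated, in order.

Line 1: ['kitchen', 'cold', 'will'] (min_width=17, slack=1)
Line 2: ['robot', 'light', 'sky'] (min_width=15, slack=3)
Line 3: ['robot', 'robot', 'dust'] (min_width=16, slack=2)
Line 4: ['forest', 'rainbow'] (min_width=14, slack=4)
Line 5: ['sweet', 'machine', 'I'] (min_width=15, slack=3)
Line 6: ['black', 'slow', 'fast'] (min_width=15, slack=3)
Line 7: ['network', 'hospital'] (min_width=16, slack=2)
Line 8: ['message', 'valley'] (min_width=14, slack=4)

Answer: sweet machine I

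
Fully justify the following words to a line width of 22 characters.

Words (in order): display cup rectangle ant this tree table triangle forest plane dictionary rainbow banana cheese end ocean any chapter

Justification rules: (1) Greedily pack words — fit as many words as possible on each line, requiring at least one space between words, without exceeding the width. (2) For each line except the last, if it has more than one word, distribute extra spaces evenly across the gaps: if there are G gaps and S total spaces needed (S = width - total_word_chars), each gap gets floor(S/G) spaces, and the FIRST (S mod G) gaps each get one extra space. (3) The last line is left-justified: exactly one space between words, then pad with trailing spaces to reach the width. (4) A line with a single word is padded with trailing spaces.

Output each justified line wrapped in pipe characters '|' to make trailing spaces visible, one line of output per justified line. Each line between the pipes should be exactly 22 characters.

Line 1: ['display', 'cup', 'rectangle'] (min_width=21, slack=1)
Line 2: ['ant', 'this', 'tree', 'table'] (min_width=19, slack=3)
Line 3: ['triangle', 'forest', 'plane'] (min_width=21, slack=1)
Line 4: ['dictionary', 'rainbow'] (min_width=18, slack=4)
Line 5: ['banana', 'cheese', 'end'] (min_width=17, slack=5)
Line 6: ['ocean', 'any', 'chapter'] (min_width=17, slack=5)

Answer: |display  cup rectangle|
|ant  this  tree  table|
|triangle  forest plane|
|dictionary     rainbow|
|banana    cheese   end|
|ocean any chapter     |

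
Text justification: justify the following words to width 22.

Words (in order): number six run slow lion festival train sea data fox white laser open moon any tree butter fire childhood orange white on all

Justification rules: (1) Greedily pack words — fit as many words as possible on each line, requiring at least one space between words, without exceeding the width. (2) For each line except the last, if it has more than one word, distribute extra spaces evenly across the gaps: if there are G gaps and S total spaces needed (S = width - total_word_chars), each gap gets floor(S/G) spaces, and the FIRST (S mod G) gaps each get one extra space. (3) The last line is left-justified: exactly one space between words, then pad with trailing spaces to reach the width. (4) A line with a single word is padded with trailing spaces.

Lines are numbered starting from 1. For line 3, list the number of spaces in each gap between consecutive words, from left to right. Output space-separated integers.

Line 1: ['number', 'six', 'run', 'slow'] (min_width=19, slack=3)
Line 2: ['lion', 'festival', 'train'] (min_width=19, slack=3)
Line 3: ['sea', 'data', 'fox', 'white'] (min_width=18, slack=4)
Line 4: ['laser', 'open', 'moon', 'any'] (min_width=19, slack=3)
Line 5: ['tree', 'butter', 'fire'] (min_width=16, slack=6)
Line 6: ['childhood', 'orange', 'white'] (min_width=22, slack=0)
Line 7: ['on', 'all'] (min_width=6, slack=16)

Answer: 3 2 2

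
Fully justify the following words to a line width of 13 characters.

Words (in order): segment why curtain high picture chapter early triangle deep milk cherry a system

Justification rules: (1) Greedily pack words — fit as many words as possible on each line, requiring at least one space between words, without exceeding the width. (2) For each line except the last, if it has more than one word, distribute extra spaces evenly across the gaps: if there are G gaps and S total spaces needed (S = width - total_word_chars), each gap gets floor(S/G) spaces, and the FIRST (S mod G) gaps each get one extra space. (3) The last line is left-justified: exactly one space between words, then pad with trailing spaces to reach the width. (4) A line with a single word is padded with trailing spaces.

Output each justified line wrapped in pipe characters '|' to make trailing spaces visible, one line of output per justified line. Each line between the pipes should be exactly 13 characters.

Line 1: ['segment', 'why'] (min_width=11, slack=2)
Line 2: ['curtain', 'high'] (min_width=12, slack=1)
Line 3: ['picture'] (min_width=7, slack=6)
Line 4: ['chapter', 'early'] (min_width=13, slack=0)
Line 5: ['triangle', 'deep'] (min_width=13, slack=0)
Line 6: ['milk', 'cherry', 'a'] (min_width=13, slack=0)
Line 7: ['system'] (min_width=6, slack=7)

Answer: |segment   why|
|curtain  high|
|picture      |
|chapter early|
|triangle deep|
|milk cherry a|
|system       |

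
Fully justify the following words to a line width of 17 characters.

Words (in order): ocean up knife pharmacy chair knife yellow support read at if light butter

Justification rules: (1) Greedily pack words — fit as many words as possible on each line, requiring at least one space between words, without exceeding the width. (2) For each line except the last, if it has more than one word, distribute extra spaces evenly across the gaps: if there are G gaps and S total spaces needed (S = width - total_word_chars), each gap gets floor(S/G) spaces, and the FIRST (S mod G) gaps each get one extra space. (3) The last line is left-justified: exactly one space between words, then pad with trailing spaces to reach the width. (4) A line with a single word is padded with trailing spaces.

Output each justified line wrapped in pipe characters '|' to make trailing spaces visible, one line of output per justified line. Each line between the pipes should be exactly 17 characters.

Line 1: ['ocean', 'up', 'knife'] (min_width=14, slack=3)
Line 2: ['pharmacy', 'chair'] (min_width=14, slack=3)
Line 3: ['knife', 'yellow'] (min_width=12, slack=5)
Line 4: ['support', 'read', 'at'] (min_width=15, slack=2)
Line 5: ['if', 'light', 'butter'] (min_width=15, slack=2)

Answer: |ocean   up  knife|
|pharmacy    chair|
|knife      yellow|
|support  read  at|
|if light butter  |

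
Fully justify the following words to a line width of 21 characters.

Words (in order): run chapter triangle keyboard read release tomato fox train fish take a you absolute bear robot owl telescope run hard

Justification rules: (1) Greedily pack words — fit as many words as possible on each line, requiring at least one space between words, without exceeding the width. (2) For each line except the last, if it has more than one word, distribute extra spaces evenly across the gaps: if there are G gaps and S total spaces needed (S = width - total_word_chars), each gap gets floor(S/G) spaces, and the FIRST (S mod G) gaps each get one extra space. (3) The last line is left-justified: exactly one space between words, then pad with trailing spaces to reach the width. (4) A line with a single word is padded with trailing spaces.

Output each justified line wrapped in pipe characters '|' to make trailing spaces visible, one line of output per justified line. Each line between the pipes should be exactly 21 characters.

Line 1: ['run', 'chapter', 'triangle'] (min_width=20, slack=1)
Line 2: ['keyboard', 'read', 'release'] (min_width=21, slack=0)
Line 3: ['tomato', 'fox', 'train', 'fish'] (min_width=21, slack=0)
Line 4: ['take', 'a', 'you', 'absolute'] (min_width=19, slack=2)
Line 5: ['bear', 'robot', 'owl'] (min_width=14, slack=7)
Line 6: ['telescope', 'run', 'hard'] (min_width=18, slack=3)

Answer: |run  chapter triangle|
|keyboard read release|
|tomato fox train fish|
|take  a  you absolute|
|bear     robot    owl|
|telescope run hard   |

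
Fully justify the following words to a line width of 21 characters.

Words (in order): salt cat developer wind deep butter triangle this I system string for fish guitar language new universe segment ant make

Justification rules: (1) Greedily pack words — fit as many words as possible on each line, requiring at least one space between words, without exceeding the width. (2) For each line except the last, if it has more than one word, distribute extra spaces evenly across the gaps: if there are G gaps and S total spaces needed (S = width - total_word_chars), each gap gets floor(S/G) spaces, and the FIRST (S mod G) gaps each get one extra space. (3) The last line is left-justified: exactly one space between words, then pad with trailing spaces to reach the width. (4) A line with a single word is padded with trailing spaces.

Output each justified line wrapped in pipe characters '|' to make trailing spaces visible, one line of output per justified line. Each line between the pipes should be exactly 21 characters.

Answer: |salt   cat  developer|
|wind    deep   butter|
|triangle    this    I|
|system   string   for|
|fish  guitar language|
|new  universe segment|
|ant make             |

Derivation:
Line 1: ['salt', 'cat', 'developer'] (min_width=18, slack=3)
Line 2: ['wind', 'deep', 'butter'] (min_width=16, slack=5)
Line 3: ['triangle', 'this', 'I'] (min_width=15, slack=6)
Line 4: ['system', 'string', 'for'] (min_width=17, slack=4)
Line 5: ['fish', 'guitar', 'language'] (min_width=20, slack=1)
Line 6: ['new', 'universe', 'segment'] (min_width=20, slack=1)
Line 7: ['ant', 'make'] (min_width=8, slack=13)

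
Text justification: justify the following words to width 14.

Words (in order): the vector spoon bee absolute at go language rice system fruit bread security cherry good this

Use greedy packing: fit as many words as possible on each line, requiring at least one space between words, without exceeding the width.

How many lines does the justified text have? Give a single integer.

Line 1: ['the', 'vector'] (min_width=10, slack=4)
Line 2: ['spoon', 'bee'] (min_width=9, slack=5)
Line 3: ['absolute', 'at', 'go'] (min_width=14, slack=0)
Line 4: ['language', 'rice'] (min_width=13, slack=1)
Line 5: ['system', 'fruit'] (min_width=12, slack=2)
Line 6: ['bread', 'security'] (min_width=14, slack=0)
Line 7: ['cherry', 'good'] (min_width=11, slack=3)
Line 8: ['this'] (min_width=4, slack=10)
Total lines: 8

Answer: 8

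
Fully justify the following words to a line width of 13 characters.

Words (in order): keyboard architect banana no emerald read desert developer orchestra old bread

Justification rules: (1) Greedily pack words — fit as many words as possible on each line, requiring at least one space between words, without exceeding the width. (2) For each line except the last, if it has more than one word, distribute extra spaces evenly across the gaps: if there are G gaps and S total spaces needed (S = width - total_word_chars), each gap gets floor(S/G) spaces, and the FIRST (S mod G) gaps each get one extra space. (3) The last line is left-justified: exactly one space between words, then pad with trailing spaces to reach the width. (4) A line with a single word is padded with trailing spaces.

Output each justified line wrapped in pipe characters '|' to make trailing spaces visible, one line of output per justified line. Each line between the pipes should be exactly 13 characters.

Line 1: ['keyboard'] (min_width=8, slack=5)
Line 2: ['architect'] (min_width=9, slack=4)
Line 3: ['banana', 'no'] (min_width=9, slack=4)
Line 4: ['emerald', 'read'] (min_width=12, slack=1)
Line 5: ['desert'] (min_width=6, slack=7)
Line 6: ['developer'] (min_width=9, slack=4)
Line 7: ['orchestra', 'old'] (min_width=13, slack=0)
Line 8: ['bread'] (min_width=5, slack=8)

Answer: |keyboard     |
|architect    |
|banana     no|
|emerald  read|
|desert       |
|developer    |
|orchestra old|
|bread        |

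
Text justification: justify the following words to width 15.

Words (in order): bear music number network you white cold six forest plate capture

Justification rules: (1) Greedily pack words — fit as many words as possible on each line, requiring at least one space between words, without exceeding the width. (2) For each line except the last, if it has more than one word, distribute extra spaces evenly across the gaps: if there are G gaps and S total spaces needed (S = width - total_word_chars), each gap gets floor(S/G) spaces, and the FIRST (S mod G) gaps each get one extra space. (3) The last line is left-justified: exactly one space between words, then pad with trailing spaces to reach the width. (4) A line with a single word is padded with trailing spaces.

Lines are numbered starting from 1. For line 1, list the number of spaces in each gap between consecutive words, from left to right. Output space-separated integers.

Answer: 6

Derivation:
Line 1: ['bear', 'music'] (min_width=10, slack=5)
Line 2: ['number', 'network'] (min_width=14, slack=1)
Line 3: ['you', 'white', 'cold'] (min_width=14, slack=1)
Line 4: ['six', 'forest'] (min_width=10, slack=5)
Line 5: ['plate', 'capture'] (min_width=13, slack=2)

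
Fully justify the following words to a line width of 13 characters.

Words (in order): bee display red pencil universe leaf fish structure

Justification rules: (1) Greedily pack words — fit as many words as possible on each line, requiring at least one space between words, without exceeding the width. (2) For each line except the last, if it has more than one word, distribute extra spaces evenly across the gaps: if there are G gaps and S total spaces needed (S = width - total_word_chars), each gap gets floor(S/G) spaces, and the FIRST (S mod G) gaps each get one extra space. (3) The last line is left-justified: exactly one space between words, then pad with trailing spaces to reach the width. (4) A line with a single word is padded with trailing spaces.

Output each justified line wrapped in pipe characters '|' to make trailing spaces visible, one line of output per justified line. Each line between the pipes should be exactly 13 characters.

Answer: |bee   display|
|red    pencil|
|universe leaf|
|fish         |
|structure    |

Derivation:
Line 1: ['bee', 'display'] (min_width=11, slack=2)
Line 2: ['red', 'pencil'] (min_width=10, slack=3)
Line 3: ['universe', 'leaf'] (min_width=13, slack=0)
Line 4: ['fish'] (min_width=4, slack=9)
Line 5: ['structure'] (min_width=9, slack=4)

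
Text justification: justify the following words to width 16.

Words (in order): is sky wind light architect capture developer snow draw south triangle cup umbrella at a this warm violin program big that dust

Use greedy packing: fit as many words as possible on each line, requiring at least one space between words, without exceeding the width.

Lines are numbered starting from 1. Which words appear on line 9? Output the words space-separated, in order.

Answer: program big that

Derivation:
Line 1: ['is', 'sky', 'wind'] (min_width=11, slack=5)
Line 2: ['light', 'architect'] (min_width=15, slack=1)
Line 3: ['capture'] (min_width=7, slack=9)
Line 4: ['developer', 'snow'] (min_width=14, slack=2)
Line 5: ['draw', 'south'] (min_width=10, slack=6)
Line 6: ['triangle', 'cup'] (min_width=12, slack=4)
Line 7: ['umbrella', 'at', 'a'] (min_width=13, slack=3)
Line 8: ['this', 'warm', 'violin'] (min_width=16, slack=0)
Line 9: ['program', 'big', 'that'] (min_width=16, slack=0)
Line 10: ['dust'] (min_width=4, slack=12)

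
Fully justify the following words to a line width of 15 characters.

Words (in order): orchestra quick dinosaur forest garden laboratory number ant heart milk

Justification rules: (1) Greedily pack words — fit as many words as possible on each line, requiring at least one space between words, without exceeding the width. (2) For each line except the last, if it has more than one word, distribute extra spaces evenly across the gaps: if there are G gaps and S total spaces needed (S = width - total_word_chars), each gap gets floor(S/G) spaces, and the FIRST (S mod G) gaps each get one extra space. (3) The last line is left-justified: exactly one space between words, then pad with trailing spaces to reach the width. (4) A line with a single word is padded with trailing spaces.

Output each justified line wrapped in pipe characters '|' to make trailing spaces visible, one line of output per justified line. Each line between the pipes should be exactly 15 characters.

Line 1: ['orchestra', 'quick'] (min_width=15, slack=0)
Line 2: ['dinosaur', 'forest'] (min_width=15, slack=0)
Line 3: ['garden'] (min_width=6, slack=9)
Line 4: ['laboratory'] (min_width=10, slack=5)
Line 5: ['number', 'ant'] (min_width=10, slack=5)
Line 6: ['heart', 'milk'] (min_width=10, slack=5)

Answer: |orchestra quick|
|dinosaur forest|
|garden         |
|laboratory     |
|number      ant|
|heart milk     |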